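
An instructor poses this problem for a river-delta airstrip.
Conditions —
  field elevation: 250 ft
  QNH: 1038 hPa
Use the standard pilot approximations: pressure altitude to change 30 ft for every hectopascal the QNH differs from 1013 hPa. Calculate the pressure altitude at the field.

-500 ft

Pressure correction = (1013 − 1038) × 30 = -750 ft.
Pressure altitude = 250 + (-750) = -500 ft.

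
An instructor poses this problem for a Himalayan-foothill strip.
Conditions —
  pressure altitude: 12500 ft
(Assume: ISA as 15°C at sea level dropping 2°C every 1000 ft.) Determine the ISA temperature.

ISA temperature = 15 − 2 × (12500/1000) = 15 − 25 = -10°C.

-10°C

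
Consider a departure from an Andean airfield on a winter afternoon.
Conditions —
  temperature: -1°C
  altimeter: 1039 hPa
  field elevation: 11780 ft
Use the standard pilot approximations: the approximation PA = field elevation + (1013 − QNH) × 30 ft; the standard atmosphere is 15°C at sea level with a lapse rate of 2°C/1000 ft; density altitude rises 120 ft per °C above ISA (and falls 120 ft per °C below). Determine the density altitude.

Pressure altitude = 11780 + (1013 − 1039) × 30 = 11780 + (-780) = 11000 ft.
ISA temperature at 11000 ft = 15 − 2 × (11000/1000) = -7°C.
ISA deviation = -1 − (-7) = +6°C.
Density altitude = 11000 + 120 × (6) = 11720 ft.

11720 ft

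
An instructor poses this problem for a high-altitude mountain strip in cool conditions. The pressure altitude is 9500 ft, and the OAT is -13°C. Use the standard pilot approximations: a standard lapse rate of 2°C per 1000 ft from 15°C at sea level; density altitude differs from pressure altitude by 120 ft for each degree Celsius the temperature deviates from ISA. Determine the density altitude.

ISA temperature at 9500 ft = 15 − 2 × (9500/1000) = -4°C.
ISA deviation = -13 − (-4) = -9°C.
Density altitude = 9500 + 120 × (-9) = 9500 + (-1080) = 8420 ft.

8420 ft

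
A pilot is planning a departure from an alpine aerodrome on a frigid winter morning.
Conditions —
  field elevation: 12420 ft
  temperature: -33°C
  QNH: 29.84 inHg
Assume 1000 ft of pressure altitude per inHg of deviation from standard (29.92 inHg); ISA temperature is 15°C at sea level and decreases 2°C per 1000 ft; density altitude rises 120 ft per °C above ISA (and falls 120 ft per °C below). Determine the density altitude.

Pressure altitude = 12420 + (29.92 − 29.84) × 1000 = 12420 + (+80) = 12500 ft.
ISA temperature at 12500 ft = 15 − 2 × (12500/1000) = -10°C.
ISA deviation = -33 − (-10) = -23°C.
Density altitude = 12500 + 120 × (-23) = 9740 ft.

9740 ft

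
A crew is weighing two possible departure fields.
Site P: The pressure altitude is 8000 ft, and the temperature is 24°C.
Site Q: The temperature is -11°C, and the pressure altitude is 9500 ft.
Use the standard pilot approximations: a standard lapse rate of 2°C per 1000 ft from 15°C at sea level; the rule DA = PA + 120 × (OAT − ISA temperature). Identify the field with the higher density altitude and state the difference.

Site P by 2340 ft

Site P: ISA temp = -1°C, deviation +25°C, DA = 8000 + 120 × 25 = 11000 ft.
Site Q: ISA temp = -4°C, deviation -7°C, DA = 9500 + 120 × (-7) = 8660 ft.
Site P is higher by 11000 − 8660 = 2340 ft.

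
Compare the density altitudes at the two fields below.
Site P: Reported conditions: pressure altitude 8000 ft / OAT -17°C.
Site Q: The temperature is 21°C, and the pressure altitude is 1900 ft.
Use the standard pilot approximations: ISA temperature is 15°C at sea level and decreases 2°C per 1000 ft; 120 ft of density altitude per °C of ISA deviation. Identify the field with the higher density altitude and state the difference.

Site P: ISA temp = -1°C, deviation -16°C, DA = 8000 + 120 × (-16) = 6080 ft.
Site Q: ISA temp = 11.2°C, deviation +9.8°C, DA = 1900 + 120 × 9.8 = 3076 ft.
Site P is higher by 6080 − 3076 = 3004 ft.

Site P by 3004 ft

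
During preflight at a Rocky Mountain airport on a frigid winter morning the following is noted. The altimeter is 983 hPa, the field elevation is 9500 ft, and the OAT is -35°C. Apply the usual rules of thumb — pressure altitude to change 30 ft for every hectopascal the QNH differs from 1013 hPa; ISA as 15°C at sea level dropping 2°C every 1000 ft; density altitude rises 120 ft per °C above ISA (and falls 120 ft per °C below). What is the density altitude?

6896 ft

Pressure altitude = 9500 + (1013 − 983) × 30 = 9500 + (+900) = 10400 ft.
ISA temperature at 10400 ft = 15 − 2 × (10400/1000) = -5.8°C.
ISA deviation = -35 − (-5.8) = -29.2°C.
Density altitude = 10400 + 120 × (-29.2) = 6896 ft.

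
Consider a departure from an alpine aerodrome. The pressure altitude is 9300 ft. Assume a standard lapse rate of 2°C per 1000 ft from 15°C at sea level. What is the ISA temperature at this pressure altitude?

ISA temperature = 15 − 2 × (9300/1000) = 15 − 18.6 = -3.6°C.

-3.6°C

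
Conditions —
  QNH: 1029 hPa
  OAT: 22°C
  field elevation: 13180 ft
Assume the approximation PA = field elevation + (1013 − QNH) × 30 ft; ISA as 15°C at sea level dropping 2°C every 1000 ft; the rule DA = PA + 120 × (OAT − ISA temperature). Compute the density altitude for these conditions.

Pressure altitude = 13180 + (1013 − 1029) × 30 = 13180 + (-480) = 12700 ft.
ISA temperature at 12700 ft = 15 − 2 × (12700/1000) = -10.4°C.
ISA deviation = 22 − (-10.4) = +32.4°C.
Density altitude = 12700 + 120 × (32.4) = 16588 ft.

16588 ft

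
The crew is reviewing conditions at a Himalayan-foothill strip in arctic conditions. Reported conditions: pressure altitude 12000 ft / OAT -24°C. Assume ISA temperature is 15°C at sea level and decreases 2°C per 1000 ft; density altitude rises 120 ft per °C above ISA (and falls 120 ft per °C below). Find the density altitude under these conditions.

ISA temperature at 12000 ft = 15 − 2 × (12000/1000) = -9°C.
ISA deviation = -24 − (-9) = -15°C.
Density altitude = 12000 + 120 × (-15) = 12000 + (-1800) = 10200 ft.

10200 ft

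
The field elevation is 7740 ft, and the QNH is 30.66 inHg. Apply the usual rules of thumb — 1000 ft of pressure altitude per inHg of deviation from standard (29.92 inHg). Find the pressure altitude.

7000 ft

Pressure correction = (29.92 − 30.66) × 1000 = -740 ft.
Pressure altitude = 7740 + (-740) = 7000 ft.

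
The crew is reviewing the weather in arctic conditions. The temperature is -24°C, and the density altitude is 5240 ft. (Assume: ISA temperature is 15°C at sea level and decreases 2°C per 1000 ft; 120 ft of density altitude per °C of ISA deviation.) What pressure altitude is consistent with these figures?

DA = PA + 120 × (OAT − (15 − 2·PA/1000)) = PA + 120·OAT − 1800 + 0.24·PA = 1.24·PA + 120·OAT − 1800.
So 1.24·PA = 5240 − 120 × (-24) + 1800 = 9920.
PA = 9920 / 1.24 = 8000 ft.

8000 ft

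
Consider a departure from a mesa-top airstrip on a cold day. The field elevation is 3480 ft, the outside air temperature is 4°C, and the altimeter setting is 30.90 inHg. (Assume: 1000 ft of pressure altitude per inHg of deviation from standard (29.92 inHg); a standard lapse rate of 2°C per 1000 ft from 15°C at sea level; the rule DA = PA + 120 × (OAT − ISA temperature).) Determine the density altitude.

1780 ft

Pressure altitude = 3480 + (29.92 − 30.90) × 1000 = 3480 + (-980) = 2500 ft.
ISA temperature at 2500 ft = 15 − 2 × (2500/1000) = 10°C.
ISA deviation = 4 − 10 = -6°C.
Density altitude = 2500 + 120 × (-6) = 1780 ft.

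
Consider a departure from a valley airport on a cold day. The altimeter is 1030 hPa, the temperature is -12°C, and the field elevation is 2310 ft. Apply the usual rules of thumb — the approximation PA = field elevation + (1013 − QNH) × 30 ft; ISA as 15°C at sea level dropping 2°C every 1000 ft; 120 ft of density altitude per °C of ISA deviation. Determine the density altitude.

-1008 ft

Pressure altitude = 2310 + (1013 − 1030) × 30 = 2310 + (-510) = 1800 ft.
ISA temperature at 1800 ft = 15 − 2 × (1800/1000) = 11.4°C.
ISA deviation = -12 − 11.4 = -23.4°C.
Density altitude = 1800 + 120 × (-23.4) = -1008 ft.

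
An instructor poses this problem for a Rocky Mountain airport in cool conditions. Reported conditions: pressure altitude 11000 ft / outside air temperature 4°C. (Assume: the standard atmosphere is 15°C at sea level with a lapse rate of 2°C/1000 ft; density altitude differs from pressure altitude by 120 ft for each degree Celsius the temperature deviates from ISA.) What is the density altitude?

12320 ft

ISA temperature at 11000 ft = 15 − 2 × (11000/1000) = -7°C.
ISA deviation = 4 − (-7) = +11°C.
Density altitude = 11000 + 120 × (11) = 11000 + (+1320) = 12320 ft.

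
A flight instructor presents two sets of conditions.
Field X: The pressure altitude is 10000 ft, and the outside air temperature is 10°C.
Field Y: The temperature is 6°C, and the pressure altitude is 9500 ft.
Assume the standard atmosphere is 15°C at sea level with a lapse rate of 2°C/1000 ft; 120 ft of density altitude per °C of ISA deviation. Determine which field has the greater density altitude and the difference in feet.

Field X: ISA temp = -5°C, deviation +15°C, DA = 10000 + 120 × 15 = 11800 ft.
Field Y: ISA temp = -4°C, deviation +10°C, DA = 9500 + 120 × 10 = 10700 ft.
Field X is higher by 11800 − 10700 = 1100 ft.

Field X by 1100 ft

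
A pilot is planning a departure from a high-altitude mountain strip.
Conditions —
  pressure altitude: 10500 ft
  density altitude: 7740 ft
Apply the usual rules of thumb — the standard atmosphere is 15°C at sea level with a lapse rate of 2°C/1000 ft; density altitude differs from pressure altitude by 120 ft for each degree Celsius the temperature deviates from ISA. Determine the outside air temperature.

-29°C

Density altitude − pressure altitude = 7740 − 10500 = -2760 ft.
At 120 ft/°C that is an ISA deviation of -2760/120 = -23°C.
ISA temperature at 10500 ft = 15 − 2 × (10500/1000) = -6°C.
OAT = ISA + deviation = -6 + (-23) = -29°C.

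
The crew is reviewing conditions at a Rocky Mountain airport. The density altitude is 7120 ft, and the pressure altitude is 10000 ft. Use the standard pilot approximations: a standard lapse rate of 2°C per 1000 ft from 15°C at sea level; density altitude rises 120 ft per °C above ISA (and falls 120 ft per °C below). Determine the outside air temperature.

-29°C

Density altitude − pressure altitude = 7120 − 10000 = -2880 ft.
At 120 ft/°C that is an ISA deviation of -2880/120 = -24°C.
ISA temperature at 10000 ft = 15 − 2 × (10000/1000) = -5°C.
OAT = ISA + deviation = -5 + (-24) = -29°C.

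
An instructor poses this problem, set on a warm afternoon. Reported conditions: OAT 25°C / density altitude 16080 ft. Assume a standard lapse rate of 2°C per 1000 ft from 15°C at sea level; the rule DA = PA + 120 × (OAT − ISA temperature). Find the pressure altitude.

DA = PA + 120 × (OAT − (15 − 2·PA/1000)) = PA + 120·OAT − 1800 + 0.24·PA = 1.24·PA + 120·OAT − 1800.
So 1.24·PA = 16080 − 120 × 25 + 1800 = 14880.
PA = 14880 / 1.24 = 12000 ft.

12000 ft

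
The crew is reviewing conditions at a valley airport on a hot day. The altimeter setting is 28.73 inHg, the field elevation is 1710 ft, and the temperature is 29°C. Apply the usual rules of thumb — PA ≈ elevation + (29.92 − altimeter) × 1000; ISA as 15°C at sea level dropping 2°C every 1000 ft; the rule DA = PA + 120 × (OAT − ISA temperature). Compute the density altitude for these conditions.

Pressure altitude = 1710 + (29.92 − 28.73) × 1000 = 1710 + (+1190) = 2900 ft.
ISA temperature at 2900 ft = 15 − 2 × (2900/1000) = 9.2°C.
ISA deviation = 29 − 9.2 = +19.8°C.
Density altitude = 2900 + 120 × (19.8) = 5276 ft.

5276 ft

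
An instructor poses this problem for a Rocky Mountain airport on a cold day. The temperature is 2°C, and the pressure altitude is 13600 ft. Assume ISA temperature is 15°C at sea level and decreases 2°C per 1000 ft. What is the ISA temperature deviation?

ISA temperature at 13600 ft = 15 − 2 × (13600/1000) = -12.2°C.
Deviation = OAT − ISA = 2 − (-12.2) = +14.2°C.

ISA+14.2°C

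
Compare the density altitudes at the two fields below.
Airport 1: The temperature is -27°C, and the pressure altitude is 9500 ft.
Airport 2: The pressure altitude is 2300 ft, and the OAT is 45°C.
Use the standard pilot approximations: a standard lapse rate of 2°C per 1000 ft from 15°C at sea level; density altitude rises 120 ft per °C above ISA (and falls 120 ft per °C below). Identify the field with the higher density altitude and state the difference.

Airport 1 by 288 ft

Airport 1: ISA temp = -4°C, deviation -23°C, DA = 9500 + 120 × (-23) = 6740 ft.
Airport 2: ISA temp = 10.4°C, deviation +34.6°C, DA = 2300 + 120 × 34.6 = 6452 ft.
Airport 1 is higher by 6740 − 6452 = 288 ft.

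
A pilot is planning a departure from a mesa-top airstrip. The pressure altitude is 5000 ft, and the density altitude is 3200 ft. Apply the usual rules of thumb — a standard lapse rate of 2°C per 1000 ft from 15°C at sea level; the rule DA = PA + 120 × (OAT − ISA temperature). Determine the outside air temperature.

-10°C

Density altitude − pressure altitude = 3200 − 5000 = -1800 ft.
At 120 ft/°C that is an ISA deviation of -1800/120 = -15°C.
ISA temperature at 5000 ft = 15 − 2 × (5000/1000) = 5°C.
OAT = ISA + deviation = 5 + (-15) = -10°C.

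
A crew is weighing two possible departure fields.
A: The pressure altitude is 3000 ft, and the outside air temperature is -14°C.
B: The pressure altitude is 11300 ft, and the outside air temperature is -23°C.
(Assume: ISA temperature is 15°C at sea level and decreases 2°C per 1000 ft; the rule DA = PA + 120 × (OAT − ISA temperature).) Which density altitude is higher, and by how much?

B by 9212 ft

A: ISA temp = 9°C, deviation -23°C, DA = 3000 + 120 × (-23) = 240 ft.
B: ISA temp = -7.6°C, deviation -15.4°C, DA = 11300 + 120 × (-15.4) = 9452 ft.
B is higher by 9452 − 240 = 9212 ft.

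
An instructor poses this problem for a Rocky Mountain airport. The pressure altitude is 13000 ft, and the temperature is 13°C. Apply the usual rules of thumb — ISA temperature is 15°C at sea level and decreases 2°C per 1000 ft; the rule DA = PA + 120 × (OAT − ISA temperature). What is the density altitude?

ISA temperature at 13000 ft = 15 − 2 × (13000/1000) = -11°C.
ISA deviation = 13 − (-11) = +24°C.
Density altitude = 13000 + 120 × (24) = 13000 + (+2880) = 15880 ft.

15880 ft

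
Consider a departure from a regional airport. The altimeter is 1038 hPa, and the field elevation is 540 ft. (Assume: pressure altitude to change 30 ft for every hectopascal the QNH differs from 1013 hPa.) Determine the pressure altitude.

-210 ft

Pressure correction = (1013 − 1038) × 30 = -750 ft.
Pressure altitude = 540 + (-750) = -210 ft.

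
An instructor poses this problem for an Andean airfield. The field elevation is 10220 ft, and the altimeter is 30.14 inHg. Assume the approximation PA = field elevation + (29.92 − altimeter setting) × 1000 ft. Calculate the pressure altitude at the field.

Pressure correction = (29.92 − 30.14) × 1000 = -220 ft.
Pressure altitude = 10220 + (-220) = 10000 ft.

10000 ft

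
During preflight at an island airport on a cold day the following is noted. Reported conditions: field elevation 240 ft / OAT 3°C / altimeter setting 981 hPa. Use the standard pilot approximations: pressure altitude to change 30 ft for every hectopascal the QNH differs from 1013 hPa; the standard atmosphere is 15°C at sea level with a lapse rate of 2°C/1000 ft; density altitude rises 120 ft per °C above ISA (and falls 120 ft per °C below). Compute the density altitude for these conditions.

Pressure altitude = 240 + (1013 − 981) × 30 = 240 + (+960) = 1200 ft.
ISA temperature at 1200 ft = 15 − 2 × (1200/1000) = 12.6°C.
ISA deviation = 3 − 12.6 = -9.6°C.
Density altitude = 1200 + 120 × (-9.6) = 48 ft.

48 ft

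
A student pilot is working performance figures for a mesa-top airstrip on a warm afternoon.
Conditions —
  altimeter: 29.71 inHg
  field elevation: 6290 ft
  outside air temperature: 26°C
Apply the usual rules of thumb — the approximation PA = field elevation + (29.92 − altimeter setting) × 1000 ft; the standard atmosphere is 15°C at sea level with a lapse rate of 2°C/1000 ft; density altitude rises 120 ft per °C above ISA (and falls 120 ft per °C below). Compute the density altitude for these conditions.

9380 ft

Pressure altitude = 6290 + (29.92 − 29.71) × 1000 = 6290 + (+210) = 6500 ft.
ISA temperature at 6500 ft = 15 − 2 × (6500/1000) = 2°C.
ISA deviation = 26 − 2 = +24°C.
Density altitude = 6500 + 120 × (24) = 9380 ft.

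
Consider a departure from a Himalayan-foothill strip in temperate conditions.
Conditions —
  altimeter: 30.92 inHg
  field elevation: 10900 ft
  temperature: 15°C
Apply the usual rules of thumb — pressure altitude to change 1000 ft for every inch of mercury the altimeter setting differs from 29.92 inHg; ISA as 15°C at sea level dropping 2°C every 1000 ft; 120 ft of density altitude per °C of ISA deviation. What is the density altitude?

Pressure altitude = 10900 + (29.92 − 30.92) × 1000 = 10900 + (-1000) = 9900 ft.
ISA temperature at 9900 ft = 15 − 2 × (9900/1000) = -4.8°C.
ISA deviation = 15 − (-4.8) = +19.8°C.
Density altitude = 9900 + 120 × (19.8) = 12276 ft.

12276 ft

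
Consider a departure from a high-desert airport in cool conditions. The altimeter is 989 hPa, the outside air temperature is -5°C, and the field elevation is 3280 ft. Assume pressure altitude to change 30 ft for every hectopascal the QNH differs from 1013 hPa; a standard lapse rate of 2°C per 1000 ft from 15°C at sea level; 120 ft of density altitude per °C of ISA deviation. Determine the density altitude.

Pressure altitude = 3280 + (1013 − 989) × 30 = 3280 + (+720) = 4000 ft.
ISA temperature at 4000 ft = 15 − 2 × (4000/1000) = 7°C.
ISA deviation = -5 − 7 = -12°C.
Density altitude = 4000 + 120 × (-12) = 2560 ft.

2560 ft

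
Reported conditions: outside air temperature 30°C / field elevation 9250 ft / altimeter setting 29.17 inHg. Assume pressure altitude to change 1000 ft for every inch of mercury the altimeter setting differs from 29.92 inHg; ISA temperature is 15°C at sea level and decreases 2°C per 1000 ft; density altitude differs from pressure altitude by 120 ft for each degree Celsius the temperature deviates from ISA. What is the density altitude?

14200 ft

Pressure altitude = 9250 + (29.92 − 29.17) × 1000 = 9250 + (+750) = 10000 ft.
ISA temperature at 10000 ft = 15 − 2 × (10000/1000) = -5°C.
ISA deviation = 30 − (-5) = +35°C.
Density altitude = 10000 + 120 × (35) = 14200 ft.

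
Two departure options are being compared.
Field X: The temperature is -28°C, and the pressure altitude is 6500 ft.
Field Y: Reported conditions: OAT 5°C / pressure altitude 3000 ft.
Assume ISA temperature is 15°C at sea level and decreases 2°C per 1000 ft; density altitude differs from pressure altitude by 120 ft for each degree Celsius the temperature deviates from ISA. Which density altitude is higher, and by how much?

Field X: ISA temp = 2°C, deviation -30°C, DA = 6500 + 120 × (-30) = 2900 ft.
Field Y: ISA temp = 9°C, deviation -4°C, DA = 3000 + 120 × (-4) = 2520 ft.
Field X is higher by 2900 − 2520 = 380 ft.

Field X by 380 ft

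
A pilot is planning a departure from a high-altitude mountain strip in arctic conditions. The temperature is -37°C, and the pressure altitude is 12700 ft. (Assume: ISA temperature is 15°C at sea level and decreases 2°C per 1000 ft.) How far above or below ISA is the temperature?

ISA-26.6°C

ISA temperature at 12700 ft = 15 − 2 × (12700/1000) = -10.4°C.
Deviation = OAT − ISA = -37 − (-10.4) = -26.6°C.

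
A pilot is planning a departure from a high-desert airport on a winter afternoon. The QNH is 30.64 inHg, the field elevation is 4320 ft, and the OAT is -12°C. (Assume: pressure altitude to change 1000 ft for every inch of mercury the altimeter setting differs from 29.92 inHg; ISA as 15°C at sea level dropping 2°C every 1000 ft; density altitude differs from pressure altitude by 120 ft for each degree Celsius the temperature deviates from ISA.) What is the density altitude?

Pressure altitude = 4320 + (29.92 − 30.64) × 1000 = 4320 + (-720) = 3600 ft.
ISA temperature at 3600 ft = 15 − 2 × (3600/1000) = 7.8°C.
ISA deviation = -12 − 7.8 = -19.8°C.
Density altitude = 3600 + 120 × (-19.8) = 1224 ft.

1224 ft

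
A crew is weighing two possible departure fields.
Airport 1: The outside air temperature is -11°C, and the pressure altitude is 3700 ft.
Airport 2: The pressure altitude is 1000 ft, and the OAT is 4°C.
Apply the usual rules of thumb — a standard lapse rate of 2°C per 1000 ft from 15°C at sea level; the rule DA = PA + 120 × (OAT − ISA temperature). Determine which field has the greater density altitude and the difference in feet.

Airport 1 by 1548 ft

Airport 1: ISA temp = 7.6°C, deviation -18.6°C, DA = 3700 + 120 × (-18.6) = 1468 ft.
Airport 2: ISA temp = 13°C, deviation -9°C, DA = 1000 + 120 × (-9) = -80 ft.
Airport 1 is higher by 1468 − (-80) = 1548 ft.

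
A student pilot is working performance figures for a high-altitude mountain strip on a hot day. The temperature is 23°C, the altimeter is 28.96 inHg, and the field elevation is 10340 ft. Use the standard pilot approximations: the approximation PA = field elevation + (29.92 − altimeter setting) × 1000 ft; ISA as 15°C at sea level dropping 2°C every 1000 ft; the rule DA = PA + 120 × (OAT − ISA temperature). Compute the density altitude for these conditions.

14972 ft

Pressure altitude = 10340 + (29.92 − 28.96) × 1000 = 10340 + (+960) = 11300 ft.
ISA temperature at 11300 ft = 15 − 2 × (11300/1000) = -7.6°C.
ISA deviation = 23 − (-7.6) = +30.6°C.
Density altitude = 11300 + 120 × (30.6) = 14972 ft.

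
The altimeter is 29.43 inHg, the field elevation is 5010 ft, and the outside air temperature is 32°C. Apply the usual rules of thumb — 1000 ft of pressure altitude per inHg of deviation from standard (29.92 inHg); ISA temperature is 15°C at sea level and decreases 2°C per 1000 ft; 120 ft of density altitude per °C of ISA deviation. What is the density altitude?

Pressure altitude = 5010 + (29.92 − 29.43) × 1000 = 5010 + (+490) = 5500 ft.
ISA temperature at 5500 ft = 15 − 2 × (5500/1000) = 4°C.
ISA deviation = 32 − 4 = +28°C.
Density altitude = 5500 + 120 × (28) = 8860 ft.

8860 ft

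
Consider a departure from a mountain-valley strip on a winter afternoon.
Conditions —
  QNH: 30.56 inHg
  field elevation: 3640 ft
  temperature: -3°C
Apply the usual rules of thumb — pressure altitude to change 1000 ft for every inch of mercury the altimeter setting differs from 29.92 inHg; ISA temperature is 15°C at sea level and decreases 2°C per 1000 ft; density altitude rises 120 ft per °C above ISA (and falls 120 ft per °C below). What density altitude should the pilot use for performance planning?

1560 ft

Pressure altitude = 3640 + (29.92 − 30.56) × 1000 = 3640 + (-640) = 3000 ft.
ISA temperature at 3000 ft = 15 − 2 × (3000/1000) = 9°C.
ISA deviation = -3 − 9 = -12°C.
Density altitude = 3000 + 120 × (-12) = 1560 ft.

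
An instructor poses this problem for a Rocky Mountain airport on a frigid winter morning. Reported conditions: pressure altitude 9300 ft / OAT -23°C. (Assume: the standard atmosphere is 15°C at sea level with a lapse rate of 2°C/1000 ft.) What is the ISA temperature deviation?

ISA-19.4°C

ISA temperature at 9300 ft = 15 − 2 × (9300/1000) = -3.6°C.
Deviation = OAT − ISA = -23 − (-3.6) = -19.4°C.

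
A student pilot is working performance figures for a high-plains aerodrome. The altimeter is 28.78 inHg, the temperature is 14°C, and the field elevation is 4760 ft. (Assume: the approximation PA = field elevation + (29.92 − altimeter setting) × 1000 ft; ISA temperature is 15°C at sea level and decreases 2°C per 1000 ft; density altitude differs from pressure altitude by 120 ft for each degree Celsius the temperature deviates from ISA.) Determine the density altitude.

7196 ft

Pressure altitude = 4760 + (29.92 − 28.78) × 1000 = 4760 + (+1140) = 5900 ft.
ISA temperature at 5900 ft = 15 − 2 × (5900/1000) = 3.2°C.
ISA deviation = 14 − 3.2 = +10.8°C.
Density altitude = 5900 + 120 × (10.8) = 7196 ft.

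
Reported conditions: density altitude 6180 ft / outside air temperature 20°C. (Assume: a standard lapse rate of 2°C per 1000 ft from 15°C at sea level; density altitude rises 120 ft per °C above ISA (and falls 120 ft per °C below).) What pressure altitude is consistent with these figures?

DA = PA + 120 × (OAT − (15 − 2·PA/1000)) = PA + 120·OAT − 1800 + 0.24·PA = 1.24·PA + 120·OAT − 1800.
So 1.24·PA = 6180 − 120 × 20 + 1800 = 5580.
PA = 5580 / 1.24 = 4500 ft.

4500 ft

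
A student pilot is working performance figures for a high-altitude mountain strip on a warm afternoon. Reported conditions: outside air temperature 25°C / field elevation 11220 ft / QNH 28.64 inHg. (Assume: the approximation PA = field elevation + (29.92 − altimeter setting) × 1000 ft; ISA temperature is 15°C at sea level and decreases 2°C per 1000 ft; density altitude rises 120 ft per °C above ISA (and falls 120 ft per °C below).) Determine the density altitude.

Pressure altitude = 11220 + (29.92 − 28.64) × 1000 = 11220 + (+1280) = 12500 ft.
ISA temperature at 12500 ft = 15 − 2 × (12500/1000) = -10°C.
ISA deviation = 25 − (-10) = +35°C.
Density altitude = 12500 + 120 × (35) = 16700 ft.

16700 ft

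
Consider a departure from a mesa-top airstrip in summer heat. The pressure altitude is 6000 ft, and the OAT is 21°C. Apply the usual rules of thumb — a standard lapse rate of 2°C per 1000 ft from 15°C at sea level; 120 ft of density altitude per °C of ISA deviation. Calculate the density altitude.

8160 ft

ISA temperature at 6000 ft = 15 − 2 × (6000/1000) = 3°C.
ISA deviation = 21 − 3 = +18°C.
Density altitude = 6000 + 120 × (18) = 6000 + (+2160) = 8160 ft.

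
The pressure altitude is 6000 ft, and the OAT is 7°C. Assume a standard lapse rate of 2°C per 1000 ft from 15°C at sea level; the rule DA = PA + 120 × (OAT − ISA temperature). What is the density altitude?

ISA temperature at 6000 ft = 15 − 2 × (6000/1000) = 3°C.
ISA deviation = 7 − 3 = +4°C.
Density altitude = 6000 + 120 × (4) = 6000 + (+480) = 6480 ft.

6480 ft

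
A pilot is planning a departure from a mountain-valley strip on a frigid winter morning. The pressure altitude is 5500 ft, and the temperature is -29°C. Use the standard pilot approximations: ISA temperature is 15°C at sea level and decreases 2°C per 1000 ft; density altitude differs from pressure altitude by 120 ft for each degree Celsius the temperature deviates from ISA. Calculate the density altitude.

ISA temperature at 5500 ft = 15 − 2 × (5500/1000) = 4°C.
ISA deviation = -29 − 4 = -33°C.
Density altitude = 5500 + 120 × (-33) = 5500 + (-3960) = 1540 ft.

1540 ft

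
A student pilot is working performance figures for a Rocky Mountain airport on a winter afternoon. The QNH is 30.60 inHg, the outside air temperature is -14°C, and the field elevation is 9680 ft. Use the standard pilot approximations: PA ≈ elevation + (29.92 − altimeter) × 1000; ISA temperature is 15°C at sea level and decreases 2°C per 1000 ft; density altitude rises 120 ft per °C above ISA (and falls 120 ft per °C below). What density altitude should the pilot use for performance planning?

Pressure altitude = 9680 + (29.92 − 30.60) × 1000 = 9680 + (-680) = 9000 ft.
ISA temperature at 9000 ft = 15 − 2 × (9000/1000) = -3°C.
ISA deviation = -14 − (-3) = -11°C.
Density altitude = 9000 + 120 × (-11) = 7680 ft.

7680 ft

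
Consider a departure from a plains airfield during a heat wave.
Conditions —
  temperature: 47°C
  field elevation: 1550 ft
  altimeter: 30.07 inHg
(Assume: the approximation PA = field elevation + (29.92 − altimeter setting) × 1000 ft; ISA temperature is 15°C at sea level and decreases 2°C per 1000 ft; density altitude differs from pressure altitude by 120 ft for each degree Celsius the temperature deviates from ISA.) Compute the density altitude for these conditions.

Pressure altitude = 1550 + (29.92 − 30.07) × 1000 = 1550 + (-150) = 1400 ft.
ISA temperature at 1400 ft = 15 − 2 × (1400/1000) = 12.2°C.
ISA deviation = 47 − 12.2 = +34.8°C.
Density altitude = 1400 + 120 × (34.8) = 5576 ft.

5576 ft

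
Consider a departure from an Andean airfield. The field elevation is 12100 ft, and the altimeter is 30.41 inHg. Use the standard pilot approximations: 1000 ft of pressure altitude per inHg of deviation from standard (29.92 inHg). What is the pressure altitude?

Pressure correction = (29.92 − 30.41) × 1000 = -490 ft.
Pressure altitude = 12100 + (-490) = 11610 ft.

11610 ft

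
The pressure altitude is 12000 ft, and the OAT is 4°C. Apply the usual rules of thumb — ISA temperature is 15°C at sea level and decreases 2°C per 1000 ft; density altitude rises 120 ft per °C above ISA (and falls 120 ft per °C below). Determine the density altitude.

ISA temperature at 12000 ft = 15 − 2 × (12000/1000) = -9°C.
ISA deviation = 4 − (-9) = +13°C.
Density altitude = 12000 + 120 × (13) = 12000 + (+1560) = 13560 ft.

13560 ft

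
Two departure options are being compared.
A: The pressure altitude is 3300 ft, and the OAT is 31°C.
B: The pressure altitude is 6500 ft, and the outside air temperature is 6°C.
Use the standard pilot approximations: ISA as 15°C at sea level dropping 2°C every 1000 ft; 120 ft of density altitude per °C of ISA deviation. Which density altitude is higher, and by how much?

A: ISA temp = 8.4°C, deviation +22.6°C, DA = 3300 + 120 × 22.6 = 6012 ft.
B: ISA temp = 2°C, deviation +4°C, DA = 6500 + 120 × 4 = 6980 ft.
B is higher by 6980 − 6012 = 968 ft.

B by 968 ft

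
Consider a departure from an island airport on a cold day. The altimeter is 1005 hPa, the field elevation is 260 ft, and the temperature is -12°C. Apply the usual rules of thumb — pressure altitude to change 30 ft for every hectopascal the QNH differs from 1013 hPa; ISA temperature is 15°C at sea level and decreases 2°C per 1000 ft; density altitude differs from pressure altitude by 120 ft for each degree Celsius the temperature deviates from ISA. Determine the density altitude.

Pressure altitude = 260 + (1013 − 1005) × 30 = 260 + (+240) = 500 ft.
ISA temperature at 500 ft = 15 − 2 × (500/1000) = 14°C.
ISA deviation = -12 − 14 = -26°C.
Density altitude = 500 + 120 × (-26) = -2620 ft.

-2620 ft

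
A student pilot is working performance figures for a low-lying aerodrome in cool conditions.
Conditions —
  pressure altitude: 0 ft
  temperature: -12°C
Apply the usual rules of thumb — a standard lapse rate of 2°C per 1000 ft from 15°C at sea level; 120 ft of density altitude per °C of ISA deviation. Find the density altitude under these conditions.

ISA temperature at 0 ft = 15 − 2 × (0/1000) = 15°C.
ISA deviation = -12 − 15 = -27°C.
Density altitude = 0 + 120 × (-27) = 0 + (-3240) = -3240 ft.

-3240 ft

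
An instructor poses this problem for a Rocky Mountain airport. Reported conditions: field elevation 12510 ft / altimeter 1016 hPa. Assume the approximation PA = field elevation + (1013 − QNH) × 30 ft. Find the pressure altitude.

12420 ft

Pressure correction = (1013 − 1016) × 30 = -90 ft.
Pressure altitude = 12510 + (-90) = 12420 ft.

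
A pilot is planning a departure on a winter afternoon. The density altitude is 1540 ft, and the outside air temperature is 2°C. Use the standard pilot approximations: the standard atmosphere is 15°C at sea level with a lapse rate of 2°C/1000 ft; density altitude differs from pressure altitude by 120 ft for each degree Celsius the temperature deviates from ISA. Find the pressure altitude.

DA = PA + 120 × (OAT − (15 − 2·PA/1000)) = PA + 120·OAT − 1800 + 0.24·PA = 1.24·PA + 120·OAT − 1800.
So 1.24·PA = 1540 − 120 × 2 + 1800 = 3100.
PA = 3100 / 1.24 = 2500 ft.

2500 ft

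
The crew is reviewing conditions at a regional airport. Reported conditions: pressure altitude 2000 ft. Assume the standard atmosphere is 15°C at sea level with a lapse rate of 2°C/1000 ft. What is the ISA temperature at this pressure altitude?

ISA temperature = 15 − 2 × (2000/1000) = 15 − 4 = 11°C.

11°C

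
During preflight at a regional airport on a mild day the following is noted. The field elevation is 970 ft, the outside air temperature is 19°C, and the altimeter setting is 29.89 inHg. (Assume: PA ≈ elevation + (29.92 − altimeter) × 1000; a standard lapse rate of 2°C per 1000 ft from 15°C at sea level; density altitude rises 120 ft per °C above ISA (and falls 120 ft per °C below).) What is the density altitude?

1720 ft

Pressure altitude = 970 + (29.92 − 29.89) × 1000 = 970 + (+30) = 1000 ft.
ISA temperature at 1000 ft = 15 − 2 × (1000/1000) = 13°C.
ISA deviation = 19 − 13 = +6°C.
Density altitude = 1000 + 120 × (6) = 1720 ft.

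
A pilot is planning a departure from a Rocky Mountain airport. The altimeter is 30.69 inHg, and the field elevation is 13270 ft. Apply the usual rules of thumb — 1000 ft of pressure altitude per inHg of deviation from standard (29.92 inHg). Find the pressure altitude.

12500 ft

Pressure correction = (29.92 − 30.69) × 1000 = -770 ft.
Pressure altitude = 13270 + (-770) = 12500 ft.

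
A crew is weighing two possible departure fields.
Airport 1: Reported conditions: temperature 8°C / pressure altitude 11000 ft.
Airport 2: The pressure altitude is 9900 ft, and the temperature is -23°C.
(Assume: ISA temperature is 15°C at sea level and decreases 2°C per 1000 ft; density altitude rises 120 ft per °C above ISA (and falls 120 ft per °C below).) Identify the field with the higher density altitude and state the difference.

Airport 1 by 5084 ft

Airport 1: ISA temp = -7°C, deviation +15°C, DA = 11000 + 120 × 15 = 12800 ft.
Airport 2: ISA temp = -4.8°C, deviation -18.2°C, DA = 9900 + 120 × (-18.2) = 7716 ft.
Airport 1 is higher by 12800 − 7716 = 5084 ft.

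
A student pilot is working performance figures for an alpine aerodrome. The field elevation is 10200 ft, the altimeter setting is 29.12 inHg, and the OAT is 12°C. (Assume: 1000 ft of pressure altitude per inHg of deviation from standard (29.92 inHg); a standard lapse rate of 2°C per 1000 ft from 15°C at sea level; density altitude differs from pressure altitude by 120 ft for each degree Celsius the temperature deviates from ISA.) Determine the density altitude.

Pressure altitude = 10200 + (29.92 − 29.12) × 1000 = 10200 + (+800) = 11000 ft.
ISA temperature at 11000 ft = 15 − 2 × (11000/1000) = -7°C.
ISA deviation = 12 − (-7) = +19°C.
Density altitude = 11000 + 120 × (19) = 13280 ft.

13280 ft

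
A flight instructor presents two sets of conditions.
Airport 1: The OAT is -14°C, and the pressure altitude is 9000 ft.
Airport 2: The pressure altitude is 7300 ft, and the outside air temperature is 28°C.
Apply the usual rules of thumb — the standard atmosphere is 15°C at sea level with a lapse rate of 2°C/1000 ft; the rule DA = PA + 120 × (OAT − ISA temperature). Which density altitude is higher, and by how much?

Airport 1: ISA temp = -3°C, deviation -11°C, DA = 9000 + 120 × (-11) = 7680 ft.
Airport 2: ISA temp = 0.4°C, deviation +27.6°C, DA = 7300 + 120 × 27.6 = 10612 ft.
Airport 2 is higher by 10612 − 7680 = 2932 ft.

Airport 2 by 2932 ft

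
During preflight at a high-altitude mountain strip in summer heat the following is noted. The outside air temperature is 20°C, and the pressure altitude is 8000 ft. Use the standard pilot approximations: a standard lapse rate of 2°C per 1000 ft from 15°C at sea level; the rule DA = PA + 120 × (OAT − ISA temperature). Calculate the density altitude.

ISA temperature at 8000 ft = 15 − 2 × (8000/1000) = -1°C.
ISA deviation = 20 − (-1) = +21°C.
Density altitude = 8000 + 120 × (21) = 8000 + (+2520) = 10520 ft.

10520 ft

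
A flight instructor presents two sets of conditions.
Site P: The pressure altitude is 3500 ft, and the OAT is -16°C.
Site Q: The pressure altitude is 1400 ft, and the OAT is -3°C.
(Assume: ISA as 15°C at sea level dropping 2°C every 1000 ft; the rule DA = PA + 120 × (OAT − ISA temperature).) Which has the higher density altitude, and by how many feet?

Site P: ISA temp = 8°C, deviation -24°C, DA = 3500 + 120 × (-24) = 620 ft.
Site Q: ISA temp = 12.2°C, deviation -15.2°C, DA = 1400 + 120 × (-15.2) = -424 ft.
Site P is higher by 620 − (-424) = 1044 ft.

Site P by 1044 ft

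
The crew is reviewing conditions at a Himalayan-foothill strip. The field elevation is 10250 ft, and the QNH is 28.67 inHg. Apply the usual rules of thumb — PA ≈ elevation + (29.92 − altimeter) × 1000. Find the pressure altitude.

Pressure correction = (29.92 − 28.67) × 1000 = +1250 ft.
Pressure altitude = 10250 + (+1250) = 11500 ft.

11500 ft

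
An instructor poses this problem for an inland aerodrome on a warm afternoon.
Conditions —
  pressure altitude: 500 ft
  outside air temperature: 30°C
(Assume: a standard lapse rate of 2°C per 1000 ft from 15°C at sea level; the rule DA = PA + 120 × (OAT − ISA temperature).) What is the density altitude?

2420 ft

ISA temperature at 500 ft = 15 − 2 × (500/1000) = 14°C.
ISA deviation = 30 − 14 = +16°C.
Density altitude = 500 + 120 × (16) = 500 + (+1920) = 2420 ft.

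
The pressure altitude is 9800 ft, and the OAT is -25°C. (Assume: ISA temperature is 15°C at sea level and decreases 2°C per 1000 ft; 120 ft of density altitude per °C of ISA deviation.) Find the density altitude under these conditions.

7352 ft

ISA temperature at 9800 ft = 15 − 2 × (9800/1000) = -4.6°C.
ISA deviation = -25 − (-4.6) = -20.4°C.
Density altitude = 9800 + 120 × (-20.4) = 9800 + (-2448) = 7352 ft.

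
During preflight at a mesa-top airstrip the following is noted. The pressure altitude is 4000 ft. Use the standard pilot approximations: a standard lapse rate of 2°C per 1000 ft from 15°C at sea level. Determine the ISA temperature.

7°C

ISA temperature = 15 − 2 × (4000/1000) = 15 − 8 = 7°C.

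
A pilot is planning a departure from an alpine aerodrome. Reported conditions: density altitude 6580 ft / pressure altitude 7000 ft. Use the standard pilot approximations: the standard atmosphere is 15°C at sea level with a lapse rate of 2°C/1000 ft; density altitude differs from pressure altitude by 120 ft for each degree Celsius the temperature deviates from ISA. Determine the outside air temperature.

Density altitude − pressure altitude = 6580 − 7000 = -420 ft.
At 120 ft/°C that is an ISA deviation of -420/120 = -3.5°C.
ISA temperature at 7000 ft = 15 − 2 × (7000/1000) = 1°C.
OAT = ISA + deviation = 1 + (-3.5) = -2.5°C.

-2.5°C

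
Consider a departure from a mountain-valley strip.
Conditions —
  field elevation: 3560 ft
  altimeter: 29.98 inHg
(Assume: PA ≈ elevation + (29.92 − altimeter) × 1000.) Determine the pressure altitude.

Pressure correction = (29.92 − 29.98) × 1000 = -60 ft.
Pressure altitude = 3560 + (-60) = 3500 ft.

3500 ft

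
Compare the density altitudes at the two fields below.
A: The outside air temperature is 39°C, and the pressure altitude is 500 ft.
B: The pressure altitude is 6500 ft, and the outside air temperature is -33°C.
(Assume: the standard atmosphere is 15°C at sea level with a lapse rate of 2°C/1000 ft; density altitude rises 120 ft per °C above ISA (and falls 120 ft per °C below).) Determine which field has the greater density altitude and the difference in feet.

A by 1200 ft

A: ISA temp = 14°C, deviation +25°C, DA = 500 + 120 × 25 = 3500 ft.
B: ISA temp = 2°C, deviation -35°C, DA = 6500 + 120 × (-35) = 2300 ft.
A is higher by 3500 − 2300 = 1200 ft.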